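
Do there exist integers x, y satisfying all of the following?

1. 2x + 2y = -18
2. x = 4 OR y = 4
Yes

Take x = -13, y = 4. Substituting into each constraint:
  (1) 2(-13) + 2(4) = -18 ✓
  (2) y = 4, target 4 ✓ (second branch holds)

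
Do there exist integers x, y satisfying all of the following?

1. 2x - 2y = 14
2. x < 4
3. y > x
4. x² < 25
No

A contradictory subset is {2x - 2y = 14, y > x}. No integer assignment can satisfy these jointly:

  - 2x - 2y = 14: is a linear equation tying the variables together
  - y > x: bounds one variable relative to another variable

From the equation, x − y = 7, i.e. y − x = -7; but y > x requires y − x ≥ 1. Contradiction.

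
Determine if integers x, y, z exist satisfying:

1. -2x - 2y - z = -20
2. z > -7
Yes

Take x = 10, y = 0, z = 0. Substituting into each constraint:
  (1) -2(10) - 2(0) + 0 = -20 ✓
  (2) 0 > -7 ✓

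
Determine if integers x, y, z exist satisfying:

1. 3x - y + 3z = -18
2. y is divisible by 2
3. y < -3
Yes

Take x = 0, y = -6, z = -8. Substituting into each constraint:
  (1) 3(0) + 6 + 3(-8) = -18 ✓
  (2) -6 = 2 × -3, remainder 0 ✓
  (3) -6 < -3 ✓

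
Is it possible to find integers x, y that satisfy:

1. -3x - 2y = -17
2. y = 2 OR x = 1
Yes

Take x = 1, y = 7. Substituting into each constraint:
  (1) -3(1) - 2(7) = -17 ✓
  (2) x = 1, target 1 ✓ (second branch holds)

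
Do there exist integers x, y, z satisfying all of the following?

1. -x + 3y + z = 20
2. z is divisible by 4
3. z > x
Yes

Take x = -2, y = 6, z = 0. Substituting into each constraint:
  (1) 2 + 3(6) + 0 = 20 ✓
  (2) 0 = 4 × 0, remainder 0 ✓
  (3) 0 > -2 ✓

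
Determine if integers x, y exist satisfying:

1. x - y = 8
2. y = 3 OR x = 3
Yes

Take x = 11, y = 3. Substituting into each constraint:
  (1) 11 + (-3) = 8 ✓
  (2) y = 3, target 3 ✓ (first branch holds)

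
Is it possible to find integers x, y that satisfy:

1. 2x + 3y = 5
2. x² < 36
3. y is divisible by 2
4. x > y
No

A contradictory subset is {2x + 3y = 5, y is divisible by 2}. No integer assignment can satisfy these jointly:

  - 2x + 3y = 5: is a linear equation tying the variables together
  - y is divisible by 2: restricts y to multiples of 2

Modular obstruction: writing y = 2y', every remaining term of the linear equation is divisible by 2, so the left side is ≡ 0 (mod 2); but the right side 5 ≡ 1 (mod 2). No integers can satisfy it.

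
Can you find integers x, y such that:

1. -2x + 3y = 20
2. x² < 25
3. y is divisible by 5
No

The full constraint system is jointly infeasible over the integers. Each constraint and what it forces:

  - -2x + 3y = 20: is a linear equation tying the variables together
  - x² < 25: restricts x to |x| ≤ 4
  - y is divisible by 5: restricts y to multiples of 5

The bounds confine x to {-4, -3, -2, -1, 0, 1, 2, 3, 4}. For each value, substitute into the equation:
  • x = -4: the equation forces y = 4, but 5 does not divide 4.
  • x = -3: the equation gives 3y = 14, so y would not be an integer.
  • x = -2: the equation gives 3y = 16, so y would not be an integer.
  • x = -1: the equation forces y = 6, but 5 does not divide 6.
  • x = 0: the equation gives 3y = 20, so y would not be an integer.
  • x = 1: the equation gives 3y = 22, so y would not be an integer.
  • x = 2: the equation forces y = 8, but 5 does not divide 8.
  • x = 3: the equation gives 3y = 26, so y would not be an integer.
  • x = 4: the equation gives 3y = 28, so y would not be an integer.
Every case fails, so no integer solution exists.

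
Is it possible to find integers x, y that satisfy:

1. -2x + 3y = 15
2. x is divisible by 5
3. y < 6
Yes

Take x = 0, y = 5. Substituting into each constraint:
  (1) -2(0) + 3(5) = 15 ✓
  (2) 0 = 5 × 0, remainder 0 ✓
  (3) 5 < 6 ✓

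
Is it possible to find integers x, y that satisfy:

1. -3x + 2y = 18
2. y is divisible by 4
Yes

Take x = -6, y = 0. Substituting into each constraint:
  (1) -3(-6) + 2(0) = 18 ✓
  (2) 0 = 4 × 0, remainder 0 ✓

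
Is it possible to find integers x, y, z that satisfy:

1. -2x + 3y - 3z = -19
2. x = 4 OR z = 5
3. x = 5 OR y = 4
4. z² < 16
No

A contradictory subset is {-2x + 3y - 3z = -19, x = 4 OR z = 5, z² < 16}. No integer assignment can satisfy these jointly:

  - -2x + 3y - 3z = -19: is a linear equation tying the variables together
  - x = 4 OR z = 5: forces a choice: either x = 4 or z = 5
  - z² < 16: restricts z to |z| ≤ 3

Split on the disjunction (x = 4 OR z = 5):
  • If x = 4: with x = 4, every remaining term of the linear equation is divisible by 3, so the left side is ≡ 0 (mod 3); but the right side -11 ≡ 1 (mod 3). No integers can satisfy it.
  • If z = 5: this contradicts z² < 16, which requires |z| ≤ 3.
Both branches are infeasible, so the system has no integer solution.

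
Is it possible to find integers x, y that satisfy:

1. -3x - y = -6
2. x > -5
Yes

Take x = 2, y = 0. Substituting into each constraint:
  (1) -3(2) + 0 = -6 ✓
  (2) 2 > -5 ✓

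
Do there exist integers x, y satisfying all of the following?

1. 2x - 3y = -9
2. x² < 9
Yes

Take x = 0, y = 3. Substituting into each constraint:
  (1) 2(0) - 3(3) = -9 ✓
  (2) x² = (0)² = 0, and 0 < 9 ✓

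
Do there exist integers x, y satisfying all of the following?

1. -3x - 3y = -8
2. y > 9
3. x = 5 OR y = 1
No

Even the single constraint (-3x - 3y = -8) is infeasible over the integers.

  - -3x - 3y = -8: every term on the left is divisible by 3, so the LHS ≡ 0 (mod 3), but the RHS -8 is not — no integer solution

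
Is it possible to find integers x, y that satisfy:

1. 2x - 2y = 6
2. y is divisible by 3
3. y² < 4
Yes

Take x = 3, y = 0. Substituting into each constraint:
  (1) 2(3) - 2(0) = 6 ✓
  (2) 0 = 3 × 0, remainder 0 ✓
  (3) y² = (0)² = 0, and 0 < 4 ✓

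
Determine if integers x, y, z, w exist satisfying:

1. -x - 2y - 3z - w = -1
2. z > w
Yes

Take x = -2, y = 0, z = 1, w = 0. Substituting into each constraint:
  (1) 2 - 2(0) - 3(1) + 0 = -1 ✓
  (2) 1 > 0 ✓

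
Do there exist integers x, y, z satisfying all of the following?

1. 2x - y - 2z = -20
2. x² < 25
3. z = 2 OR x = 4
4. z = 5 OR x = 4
Yes

Take x = 4, y = 26, z = 1. Substituting into each constraint:
  (1) 2(4) + (-26) - 2(1) = -20 ✓
  (2) x² = (4)² = 16, and 16 < 25 ✓
  (3) x = 4, target 4 ✓ (second branch holds)
  (4) x = 4, target 4 ✓ (second branch holds)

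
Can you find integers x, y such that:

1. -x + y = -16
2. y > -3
Yes

Take x = 14, y = -2. Substituting into each constraint:
  (1) (-14) + (-2) = -16 ✓
  (2) -2 > -3 ✓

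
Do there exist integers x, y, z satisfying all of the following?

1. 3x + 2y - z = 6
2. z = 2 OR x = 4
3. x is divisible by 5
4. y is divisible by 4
Yes

Take x = 0, y = 4, z = 2. Substituting into each constraint:
  (1) 3(0) + 2(4) + (-2) = 6 ✓
  (2) z = 2, target 2 ✓ (first branch holds)
  (3) 0 = 5 × 0, remainder 0 ✓
  (4) 4 = 4 × 1, remainder 0 ✓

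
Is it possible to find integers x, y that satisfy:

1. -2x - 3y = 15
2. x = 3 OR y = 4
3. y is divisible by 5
No

The full constraint system is jointly infeasible over the integers. Each constraint and what it forces:

  - -2x - 3y = 15: is a linear equation tying the variables together
  - x = 3 OR y = 4: forces a choice: either x = 3 or y = 4
  - y is divisible by 5: restricts y to multiples of 5

Split on the disjunction (x = 3 OR y = 4):
  • If x = 3: with x = 3, writing y = 5y', every remaining term of the linear equation is divisible by 15, so the left side is ≡ 0 (mod 15); but the right side 21 ≡ 6 (mod 15). No integers can satisfy it.
  • If y = 4: this contradicts the divisibility constraint — 4 is not a multiple of 5.
Both branches are infeasible, so the system has no integer solution.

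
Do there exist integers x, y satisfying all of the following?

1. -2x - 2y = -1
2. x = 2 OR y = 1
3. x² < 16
No

Even the single constraint (-2x - 2y = -1) is infeasible over the integers.

  - -2x - 2y = -1: every term on the left is divisible by 2, so the LHS ≡ 0 (mod 2), but the RHS -1 is not — no integer solution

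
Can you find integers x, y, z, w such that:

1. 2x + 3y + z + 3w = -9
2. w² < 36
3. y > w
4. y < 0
Yes

Take x = 0, y = -1, z = 0, w = -2. Substituting into each constraint:
  (1) 2(0) + 3(-1) + 0 + 3(-2) = -9 ✓
  (2) w² = (-2)² = 4, and 4 < 36 ✓
  (3) -1 > -2 ✓
  (4) -1 < 0 ✓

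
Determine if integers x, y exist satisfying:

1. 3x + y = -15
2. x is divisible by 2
Yes

Take x = 0, y = -15. Substituting into each constraint:
  (1) 3(0) + (-15) = -15 ✓
  (2) 0 = 2 × 0, remainder 0 ✓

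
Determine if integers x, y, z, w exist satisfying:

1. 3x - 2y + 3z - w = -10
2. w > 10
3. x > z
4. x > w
Yes

Take x = 12, y = 34, z = 11, w = 11. Substituting into each constraint:
  (1) 3(12) - 2(34) + 3(11) + (-11) = -10 ✓
  (2) 11 > 10 ✓
  (3) 12 > 11 ✓
  (4) 12 > 11 ✓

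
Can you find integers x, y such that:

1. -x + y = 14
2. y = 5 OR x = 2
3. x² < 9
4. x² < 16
Yes

Take x = 2, y = 16. Substituting into each constraint:
  (1) (-2) + 16 = 14 ✓
  (2) x = 2, target 2 ✓ (second branch holds)
  (3) x² = (2)² = 4, and 4 < 9 ✓
  (4) x² = (2)² = 4, and 4 < 16 ✓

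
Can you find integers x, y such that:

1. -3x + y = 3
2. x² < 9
Yes

Take x = -1, y = 0. Substituting into each constraint:
  (1) -3(-1) + 0 = 3 ✓
  (2) x² = (-1)² = 1, and 1 < 9 ✓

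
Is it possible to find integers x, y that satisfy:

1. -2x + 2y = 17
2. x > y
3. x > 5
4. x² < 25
No

Even the single constraint (-2x + 2y = 17) is infeasible over the integers.

  - -2x + 2y = 17: every term on the left is divisible by 2, so the LHS ≡ 0 (mod 2), but the RHS 17 is not — no integer solution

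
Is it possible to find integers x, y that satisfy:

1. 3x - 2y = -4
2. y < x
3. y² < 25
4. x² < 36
No

A contradictory subset is {3x - 2y = -4, y < x, y² < 25}. No integer assignment can satisfy these jointly:

  - 3x - 2y = -4: is a linear equation tying the variables together
  - y < x: bounds one variable relative to another variable
  - y² < 25: restricts y to |y| ≤ 4

The bounds confine y to {-4, -3, -2, -1, 0, 1, 2, 3, 4}. For each value, substitute into the equation:
  • y = -4: the equation forces x = -4, but x > y fails since -4 ≤ -4.
  • y = -3: the equation gives 3x = -10, so x would not be an integer.
  • y = -2: the equation gives 3x = -8, so x would not be an integer.
  • y = -1: the equation forces x = -2, but x > y fails since -2 ≤ -1.
  • y = 0: the equation gives 3x = -4, so x would not be an integer.
  • y = 1: the equation gives 3x = -2, so x would not be an integer.
  • y = 2: the equation forces x = 0, but x > y fails since 0 ≤ 2.
  • y = 3: the equation gives 3x = 2, so x would not be an integer.
  • y = 4: the equation gives 3x = 4, so x would not be an integer.
Every case fails, so no integer solution exists.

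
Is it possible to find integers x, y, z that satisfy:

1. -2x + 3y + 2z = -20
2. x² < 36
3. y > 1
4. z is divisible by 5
Yes

Take x = -2, y = 2, z = -15. Substituting into each constraint:
  (1) -2(-2) + 3(2) + 2(-15) = -20 ✓
  (2) x² = (-2)² = 4, and 4 < 36 ✓
  (3) 2 > 1 ✓
  (4) -15 = 5 × -3, remainder 0 ✓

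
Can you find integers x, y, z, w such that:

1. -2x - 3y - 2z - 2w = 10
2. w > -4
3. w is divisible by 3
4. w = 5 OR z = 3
Yes

Take x = -14, y = 0, z = 3, w = 6. Substituting into each constraint:
  (1) -2(-14) - 3(0) - 2(3) - 2(6) = 10 ✓
  (2) 6 > -4 ✓
  (3) 6 = 3 × 2, remainder 0 ✓
  (4) z = 3, target 3 ✓ (second branch holds)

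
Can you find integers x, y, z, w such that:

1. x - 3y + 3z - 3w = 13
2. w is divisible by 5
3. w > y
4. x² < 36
Yes

Take x = 4, y = -3, z = 0, w = 0. Substituting into each constraint:
  (1) 4 - 3(-3) + 3(0) - 3(0) = 13 ✓
  (2) 0 = 5 × 0, remainder 0 ✓
  (3) 0 > -3 ✓
  (4) x² = (4)² = 16, and 16 < 36 ✓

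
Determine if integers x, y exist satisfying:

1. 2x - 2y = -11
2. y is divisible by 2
No

Even the single constraint (2x - 2y = -11) is infeasible over the integers.

  - 2x - 2y = -11: every term on the left is divisible by 2, so the LHS ≡ 0 (mod 2), but the RHS -11 is not — no integer solution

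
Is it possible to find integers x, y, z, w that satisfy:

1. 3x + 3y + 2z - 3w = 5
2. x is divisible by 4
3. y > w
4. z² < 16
Yes

Take x = 0, y = 0, z = 1, w = -1. Substituting into each constraint:
  (1) 3(0) + 3(0) + 2(1) - 3(-1) = 5 ✓
  (2) 0 = 4 × 0, remainder 0 ✓
  (3) 0 > -1 ✓
  (4) z² = (1)² = 1, and 1 < 16 ✓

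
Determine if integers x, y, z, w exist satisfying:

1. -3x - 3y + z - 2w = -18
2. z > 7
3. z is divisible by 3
Yes

Take x = 9, y = 0, z = 9, w = 0. Substituting into each constraint:
  (1) -3(9) - 3(0) + 9 - 2(0) = -18 ✓
  (2) 9 > 7 ✓
  (3) 9 = 3 × 3, remainder 0 ✓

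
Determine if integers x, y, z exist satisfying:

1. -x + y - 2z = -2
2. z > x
Yes

Take x = -1, y = -3, z = 0. Substituting into each constraint:
  (1) 1 + (-3) - 2(0) = -2 ✓
  (2) 0 > -1 ✓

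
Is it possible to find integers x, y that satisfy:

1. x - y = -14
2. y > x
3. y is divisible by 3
Yes

Take x = -14, y = 0. Substituting into each constraint:
  (1) (-14) + 0 = -14 ✓
  (2) 0 > -14 ✓
  (3) 0 = 3 × 0, remainder 0 ✓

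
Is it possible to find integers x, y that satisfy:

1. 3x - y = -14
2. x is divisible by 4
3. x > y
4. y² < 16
No

A contradictory subset is {3x - y = -14, x > y, y² < 16}. No integer assignment can satisfy these jointly:

  - 3x - y = -14: is a linear equation tying the variables together
  - x > y: bounds one variable relative to another variable
  - y² < 16: restricts y to |y| ≤ 3

Propagating the comparison: x > y and y ≥ -3 give x ≥ -2. Range argument: with x ∈ [-2, ∞], y ∈ [-3, 3], the left side of the equation is at least -9, but the right side is -14 < -9. No integer solution exists.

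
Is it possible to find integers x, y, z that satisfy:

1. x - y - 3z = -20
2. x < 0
Yes

Take x = -20, y = 0, z = 0. Substituting into each constraint:
  (1) (-20) + 0 - 3(0) = -20 ✓
  (2) -20 < 0 ✓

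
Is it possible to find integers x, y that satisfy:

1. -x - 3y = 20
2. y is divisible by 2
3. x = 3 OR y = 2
Yes

Take x = -26, y = 2. Substituting into each constraint:
  (1) 26 - 3(2) = 20 ✓
  (2) 2 = 2 × 1, remainder 0 ✓
  (3) y = 2, target 2 ✓ (second branch holds)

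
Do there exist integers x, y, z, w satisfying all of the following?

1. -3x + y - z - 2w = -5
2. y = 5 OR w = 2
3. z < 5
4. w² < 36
Yes

Take x = 0, y = 5, z = 4, w = 3. Substituting into each constraint:
  (1) -3(0) + 5 + (-4) - 2(3) = -5 ✓
  (2) y = 5, target 5 ✓ (first branch holds)
  (3) 4 < 5 ✓
  (4) w² = (3)² = 9, and 9 < 36 ✓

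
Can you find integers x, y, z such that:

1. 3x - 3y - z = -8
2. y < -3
Yes

Take x = -6, y = -4, z = 2. Substituting into each constraint:
  (1) 3(-6) - 3(-4) + (-2) = -8 ✓
  (2) -4 < -3 ✓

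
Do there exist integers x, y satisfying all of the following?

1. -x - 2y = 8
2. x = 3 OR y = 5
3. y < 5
No

The full constraint system is jointly infeasible over the integers. Each constraint and what it forces:

  - -x - 2y = 8: is a linear equation tying the variables together
  - x = 3 OR y = 5: forces a choice: either x = 3 or y = 5
  - y < 5: bounds one variable relative to a constant

Split on the disjunction (x = 3 OR y = 5):
  • If x = 3: with x = 3, every remaining term of the linear equation is divisible by 2, so the left side is ≡ 0 (mod 2); but the right side 11 ≡ 1 (mod 2). No integers can satisfy it.
  • If y = 5: this contradicts the bound y ≤ 4.
Both branches are infeasible, so the system has no integer solution.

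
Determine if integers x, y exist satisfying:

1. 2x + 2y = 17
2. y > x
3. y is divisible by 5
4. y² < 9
No

Even the single constraint (2x + 2y = 17) is infeasible over the integers.

  - 2x + 2y = 17: every term on the left is divisible by 2, so the LHS ≡ 0 (mod 2), but the RHS 17 is not — no integer solution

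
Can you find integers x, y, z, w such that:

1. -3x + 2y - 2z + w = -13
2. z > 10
Yes

Take x = 0, y = 0, z = 11, w = 9. Substituting into each constraint:
  (1) -3(0) + 2(0) - 2(11) + 9 = -13 ✓
  (2) 11 > 10 ✓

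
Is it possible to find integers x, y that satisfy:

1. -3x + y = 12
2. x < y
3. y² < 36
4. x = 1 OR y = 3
Yes

Take x = -3, y = 3. Substituting into each constraint:
  (1) -3(-3) + 3 = 12 ✓
  (2) -3 < 3 ✓
  (3) y² = (3)² = 9, and 9 < 36 ✓
  (4) y = 3, target 3 ✓ (second branch holds)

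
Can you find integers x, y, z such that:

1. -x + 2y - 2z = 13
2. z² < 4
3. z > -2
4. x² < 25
Yes

Take x = -1, y = 5, z = -1. Substituting into each constraint:
  (1) 1 + 2(5) - 2(-1) = 13 ✓
  (2) z² = (-1)² = 1, and 1 < 4 ✓
  (3) -1 > -2 ✓
  (4) x² = (-1)² = 1, and 1 < 25 ✓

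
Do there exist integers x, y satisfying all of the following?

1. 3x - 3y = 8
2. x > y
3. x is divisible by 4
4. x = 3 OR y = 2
No

Even the single constraint (3x - 3y = 8) is infeasible over the integers.

  - 3x - 3y = 8: every term on the left is divisible by 3, so the LHS ≡ 0 (mod 3), but the RHS 8 is not — no integer solution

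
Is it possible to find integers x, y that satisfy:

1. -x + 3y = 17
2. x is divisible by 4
Yes

Take x = -8, y = 3. Substituting into each constraint:
  (1) 8 + 3(3) = 17 ✓
  (2) -8 = 4 × -2, remainder 0 ✓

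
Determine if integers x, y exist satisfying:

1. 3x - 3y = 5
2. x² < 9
No

Even the single constraint (3x - 3y = 5) is infeasible over the integers.

  - 3x - 3y = 5: every term on the left is divisible by 3, so the LHS ≡ 0 (mod 3), but the RHS 5 is not — no integer solution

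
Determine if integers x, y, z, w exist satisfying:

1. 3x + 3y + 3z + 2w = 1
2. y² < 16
Yes

Take x = 0, y = -1, z = 0, w = 2. Substituting into each constraint:
  (1) 3(0) + 3(-1) + 3(0) + 2(2) = 1 ✓
  (2) y² = (-1)² = 1, and 1 < 16 ✓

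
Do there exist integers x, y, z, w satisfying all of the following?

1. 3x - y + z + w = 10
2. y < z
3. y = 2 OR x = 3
Yes

Take x = 3, y = 0, z = 1, w = 0. Substituting into each constraint:
  (1) 3(3) + 0 + 1 + 0 = 10 ✓
  (2) 0 < 1 ✓
  (3) x = 3, target 3 ✓ (second branch holds)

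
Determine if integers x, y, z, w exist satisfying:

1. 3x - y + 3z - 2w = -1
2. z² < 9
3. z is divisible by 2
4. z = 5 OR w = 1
Yes

Take x = 0, y = -1, z = 0, w = 1. Substituting into each constraint:
  (1) 3(0) + 1 + 3(0) - 2(1) = -1 ✓
  (2) z² = (0)² = 0, and 0 < 9 ✓
  (3) 0 = 2 × 0, remainder 0 ✓
  (4) w = 1, target 1 ✓ (second branch holds)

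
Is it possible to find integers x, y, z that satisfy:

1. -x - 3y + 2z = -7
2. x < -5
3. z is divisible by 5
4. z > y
Yes

Take x = -10, y = 19, z = 20. Substituting into each constraint:
  (1) 10 - 3(19) + 2(20) = -7 ✓
  (2) -10 < -5 ✓
  (3) 20 = 5 × 4, remainder 0 ✓
  (4) 20 > 19 ✓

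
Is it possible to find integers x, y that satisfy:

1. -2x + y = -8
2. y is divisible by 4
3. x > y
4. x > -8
Yes

Take x = 4, y = 0. Substituting into each constraint:
  (1) -2(4) + 0 = -8 ✓
  (2) 0 = 4 × 0, remainder 0 ✓
  (3) 4 > 0 ✓
  (4) 4 > -8 ✓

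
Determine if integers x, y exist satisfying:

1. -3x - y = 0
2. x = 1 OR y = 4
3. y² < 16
Yes

Take x = 1, y = -3. Substituting into each constraint:
  (1) -3(1) + 3 = 0 ✓
  (2) x = 1, target 1 ✓ (first branch holds)
  (3) y² = (-3)² = 9, and 9 < 16 ✓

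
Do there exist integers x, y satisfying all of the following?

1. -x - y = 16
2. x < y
Yes

Take x = -9, y = -7. Substituting into each constraint:
  (1) 9 + 7 = 16 ✓
  (2) -9 < -7 ✓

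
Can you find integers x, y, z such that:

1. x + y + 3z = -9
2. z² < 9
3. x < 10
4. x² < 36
Yes

Take x = 0, y = -9, z = 0. Substituting into each constraint:
  (1) 0 + (-9) + 3(0) = -9 ✓
  (2) z² = (0)² = 0, and 0 < 9 ✓
  (3) 0 < 10 ✓
  (4) x² = (0)² = 0, and 0 < 36 ✓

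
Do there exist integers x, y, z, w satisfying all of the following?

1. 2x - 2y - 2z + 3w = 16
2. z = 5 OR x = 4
Yes

Take x = 4, y = 0, z = -1, w = 2. Substituting into each constraint:
  (1) 2(4) - 2(0) - 2(-1) + 3(2) = 16 ✓
  (2) x = 4, target 4 ✓ (second branch holds)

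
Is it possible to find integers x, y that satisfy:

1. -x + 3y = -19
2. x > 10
Yes

Take x = 19, y = 0. Substituting into each constraint:
  (1) (-19) + 3(0) = -19 ✓
  (2) 19 > 10 ✓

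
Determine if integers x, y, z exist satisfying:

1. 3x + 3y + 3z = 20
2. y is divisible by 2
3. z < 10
No

Even the single constraint (3x + 3y + 3z = 20) is infeasible over the integers.

  - 3x + 3y + 3z = 20: every term on the left is divisible by 3, so the LHS ≡ 0 (mod 3), but the RHS 20 is not — no integer solution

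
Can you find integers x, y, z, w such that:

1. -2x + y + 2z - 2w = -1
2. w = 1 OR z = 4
Yes

Take x = 0, y = 1, z = 0, w = 1. Substituting into each constraint:
  (1) -2(0) + 1 + 2(0) - 2(1) = -1 ✓
  (2) w = 1, target 1 ✓ (first branch holds)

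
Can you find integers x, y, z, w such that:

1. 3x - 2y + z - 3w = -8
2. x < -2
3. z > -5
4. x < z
Yes

Take x = -3, y = 0, z = 1, w = 0. Substituting into each constraint:
  (1) 3(-3) - 2(0) + 1 - 3(0) = -8 ✓
  (2) -3 < -2 ✓
  (3) 1 > -5 ✓
  (4) -3 < 1 ✓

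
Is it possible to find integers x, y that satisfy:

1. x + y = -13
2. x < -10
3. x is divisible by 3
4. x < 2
Yes

Take x = -12, y = -1. Substituting into each constraint:
  (1) (-12) + (-1) = -13 ✓
  (2) -12 < -10 ✓
  (3) -12 = 3 × -4, remainder 0 ✓
  (4) -12 < 2 ✓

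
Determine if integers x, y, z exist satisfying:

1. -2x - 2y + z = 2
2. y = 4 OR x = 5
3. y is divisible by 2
Yes

Take x = 5, y = 0, z = 12. Substituting into each constraint:
  (1) -2(5) - 2(0) + 12 = 2 ✓
  (2) x = 5, target 5 ✓ (second branch holds)
  (3) 0 = 2 × 0, remainder 0 ✓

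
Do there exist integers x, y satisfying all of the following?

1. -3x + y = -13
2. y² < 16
Yes

Take x = 4, y = -1. Substituting into each constraint:
  (1) -3(4) + (-1) = -13 ✓
  (2) y² = (-1)² = 1, and 1 < 16 ✓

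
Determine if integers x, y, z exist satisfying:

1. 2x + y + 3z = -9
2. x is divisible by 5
Yes

Take x = 0, y = 0, z = -3. Substituting into each constraint:
  (1) 2(0) + 0 + 3(-3) = -9 ✓
  (2) 0 = 5 × 0, remainder 0 ✓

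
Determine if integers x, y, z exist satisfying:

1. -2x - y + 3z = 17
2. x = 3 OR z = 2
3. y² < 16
Yes

Take x = 3, y = 1, z = 8. Substituting into each constraint:
  (1) -2(3) + (-1) + 3(8) = 17 ✓
  (2) x = 3, target 3 ✓ (first branch holds)
  (3) y² = (1)² = 1, and 1 < 16 ✓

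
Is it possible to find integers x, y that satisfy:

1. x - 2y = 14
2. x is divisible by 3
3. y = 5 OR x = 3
Yes

Take x = 24, y = 5. Substituting into each constraint:
  (1) 24 - 2(5) = 14 ✓
  (2) 24 = 3 × 8, remainder 0 ✓
  (3) y = 5, target 5 ✓ (first branch holds)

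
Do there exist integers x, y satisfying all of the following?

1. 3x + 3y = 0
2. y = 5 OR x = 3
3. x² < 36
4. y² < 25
Yes

Take x = 3, y = -3. Substituting into each constraint:
  (1) 3(3) + 3(-3) = 0 ✓
  (2) x = 3, target 3 ✓ (second branch holds)
  (3) x² = (3)² = 9, and 9 < 36 ✓
  (4) y² = (-3)² = 9, and 9 < 25 ✓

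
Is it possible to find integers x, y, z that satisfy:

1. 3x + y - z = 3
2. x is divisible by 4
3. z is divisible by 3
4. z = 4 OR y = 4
No

A contradictory subset is {3x + y - z = 3, z is divisible by 3, z = 4 OR y = 4}. No integer assignment can satisfy these jointly:

  - 3x + y - z = 3: is a linear equation tying the variables together
  - z is divisible by 3: restricts z to multiples of 3
  - z = 4 OR y = 4: forces a choice: either z = 4 or y = 4

Split on the disjunction (z = 4 OR y = 4):
  • If z = 4: this contradicts the divisibility constraint — 4 is not a multiple of 3.
  • If y = 4: with y = 4, writing z = 3z', every remaining term of the linear equation is divisible by 3, so the left side is ≡ 0 (mod 3); but the right side -1 ≡ 2 (mod 3). No integers can satisfy it.
Both branches are infeasible, so the system has no integer solution.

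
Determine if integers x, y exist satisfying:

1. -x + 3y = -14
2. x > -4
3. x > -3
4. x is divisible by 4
Yes

Take x = 8, y = -2. Substituting into each constraint:
  (1) (-8) + 3(-2) = -14 ✓
  (2) 8 > -4 ✓
  (3) 8 > -3 ✓
  (4) 8 = 4 × 2, remainder 0 ✓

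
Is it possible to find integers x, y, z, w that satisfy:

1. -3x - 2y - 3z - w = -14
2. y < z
Yes

Take x = 2, y = 1, z = 2, w = 0. Substituting into each constraint:
  (1) -3(2) - 2(1) - 3(2) + 0 = -14 ✓
  (2) 1 < 2 ✓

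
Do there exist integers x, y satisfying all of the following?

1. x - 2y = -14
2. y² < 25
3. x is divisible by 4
Yes

Take x = -8, y = 3. Substituting into each constraint:
  (1) (-8) - 2(3) = -14 ✓
  (2) y² = (3)² = 9, and 9 < 25 ✓
  (3) -8 = 4 × -2, remainder 0 ✓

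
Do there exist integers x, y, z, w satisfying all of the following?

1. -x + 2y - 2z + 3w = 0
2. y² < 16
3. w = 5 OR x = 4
Yes

Take x = 1, y = 0, z = 7, w = 5. Substituting into each constraint:
  (1) (-1) + 2(0) - 2(7) + 3(5) = 0 ✓
  (2) y² = (0)² = 0, and 0 < 16 ✓
  (3) w = 5, target 5 ✓ (first branch holds)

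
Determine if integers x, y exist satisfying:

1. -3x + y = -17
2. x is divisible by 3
Yes

Take x = 0, y = -17. Substituting into each constraint:
  (1) -3(0) + (-17) = -17 ✓
  (2) 0 = 3 × 0, remainder 0 ✓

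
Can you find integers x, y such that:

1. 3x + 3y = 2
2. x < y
No

Even the single constraint (3x + 3y = 2) is infeasible over the integers.

  - 3x + 3y = 2: every term on the left is divisible by 3, so the LHS ≡ 0 (mod 3), but the RHS 2 is not — no integer solution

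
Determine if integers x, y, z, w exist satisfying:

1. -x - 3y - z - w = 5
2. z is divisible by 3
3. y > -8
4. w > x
Yes

Take x = 0, y = -2, z = 0, w = 1. Substituting into each constraint:
  (1) 0 - 3(-2) + 0 + (-1) = 5 ✓
  (2) 0 = 3 × 0, remainder 0 ✓
  (3) -2 > -8 ✓
  (4) 1 > 0 ✓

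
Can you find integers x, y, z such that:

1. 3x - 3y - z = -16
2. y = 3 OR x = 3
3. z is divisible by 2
Yes

Take x = 3, y = 1, z = 22. Substituting into each constraint:
  (1) 3(3) - 3(1) + (-22) = -16 ✓
  (2) x = 3, target 3 ✓ (second branch holds)
  (3) 22 = 2 × 11, remainder 0 ✓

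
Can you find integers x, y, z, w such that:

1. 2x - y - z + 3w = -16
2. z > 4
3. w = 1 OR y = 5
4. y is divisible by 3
Yes

Take x = -4, y = 6, z = 5, w = 1. Substituting into each constraint:
  (1) 2(-4) + (-6) + (-5) + 3(1) = -16 ✓
  (2) 5 > 4 ✓
  (3) w = 1, target 1 ✓ (first branch holds)
  (4) 6 = 3 × 2, remainder 0 ✓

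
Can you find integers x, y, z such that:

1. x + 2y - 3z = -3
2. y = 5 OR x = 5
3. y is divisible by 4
Yes

Take x = 5, y = -16, z = -8. Substituting into each constraint:
  (1) 5 + 2(-16) - 3(-8) = -3 ✓
  (2) x = 5, target 5 ✓ (second branch holds)
  (3) -16 = 4 × -4, remainder 0 ✓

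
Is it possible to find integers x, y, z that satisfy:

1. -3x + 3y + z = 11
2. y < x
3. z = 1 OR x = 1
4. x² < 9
Yes

Take x = 1, y = 0, z = 14. Substituting into each constraint:
  (1) -3(1) + 3(0) + 14 = 11 ✓
  (2) 0 < 1 ✓
  (3) x = 1, target 1 ✓ (second branch holds)
  (4) x² = (1)² = 1, and 1 < 9 ✓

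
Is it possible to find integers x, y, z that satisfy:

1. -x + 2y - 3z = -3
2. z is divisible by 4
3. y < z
Yes

Take x = 1, y = -1, z = 0. Substituting into each constraint:
  (1) (-1) + 2(-1) - 3(0) = -3 ✓
  (2) 0 = 4 × 0, remainder 0 ✓
  (3) -1 < 0 ✓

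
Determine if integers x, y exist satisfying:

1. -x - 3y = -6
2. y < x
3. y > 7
No

The full constraint system is jointly infeasible over the integers. Each constraint and what it forces:

  - -x - 3y = -6: is a linear equation tying the variables together
  - y < x: bounds one variable relative to another variable
  - y > 7: bounds one variable relative to a constant

Propagating the comparison: x > y and y ≥ 8 give x ≥ 9. Range argument: with x ∈ [9, ∞], y ∈ [8, ∞], the left side of the equation is at most -33, but the right side is -6 > -33. No integer solution exists.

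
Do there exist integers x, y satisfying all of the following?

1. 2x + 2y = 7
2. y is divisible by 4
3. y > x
No

Even the single constraint (2x + 2y = 7) is infeasible over the integers.

  - 2x + 2y = 7: every term on the left is divisible by 2, so the LHS ≡ 0 (mod 2), but the RHS 7 is not — no integer solution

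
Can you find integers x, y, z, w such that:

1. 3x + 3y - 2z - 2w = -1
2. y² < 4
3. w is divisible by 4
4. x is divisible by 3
Yes

Take x = 0, y = 1, z = 2, w = 0. Substituting into each constraint:
  (1) 3(0) + 3(1) - 2(2) - 2(0) = -1 ✓
  (2) y² = (1)² = 1, and 1 < 4 ✓
  (3) 0 = 4 × 0, remainder 0 ✓
  (4) 0 = 3 × 0, remainder 0 ✓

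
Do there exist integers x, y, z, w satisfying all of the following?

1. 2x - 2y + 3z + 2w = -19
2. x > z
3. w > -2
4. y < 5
Yes

Take x = -2, y = 4, z = -3, w = 1. Substituting into each constraint:
  (1) 2(-2) - 2(4) + 3(-3) + 2(1) = -19 ✓
  (2) -2 > -3 ✓
  (3) 1 > -2 ✓
  (4) 4 < 5 ✓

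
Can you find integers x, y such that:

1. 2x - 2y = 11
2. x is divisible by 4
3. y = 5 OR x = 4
No

Even the single constraint (2x - 2y = 11) is infeasible over the integers.

  - 2x - 2y = 11: every term on the left is divisible by 2, so the LHS ≡ 0 (mod 2), but the RHS 11 is not — no integer solution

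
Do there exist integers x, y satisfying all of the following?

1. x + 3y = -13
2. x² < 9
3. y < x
Yes

Take x = -1, y = -4. Substituting into each constraint:
  (1) (-1) + 3(-4) = -13 ✓
  (2) x² = (-1)² = 1, and 1 < 9 ✓
  (3) -4 < -1 ✓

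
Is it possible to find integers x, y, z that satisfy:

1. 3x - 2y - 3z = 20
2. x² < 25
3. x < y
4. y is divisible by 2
Yes

Take x = 1, y = 2, z = -7. Substituting into each constraint:
  (1) 3(1) - 2(2) - 3(-7) = 20 ✓
  (2) x² = (1)² = 1, and 1 < 25 ✓
  (3) 1 < 2 ✓
  (4) 2 = 2 × 1, remainder 0 ✓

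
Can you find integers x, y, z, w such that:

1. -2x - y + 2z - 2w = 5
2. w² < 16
Yes

Take x = 0, y = 1, z = 0, w = -3. Substituting into each constraint:
  (1) -2(0) + (-1) + 2(0) - 2(-3) = 5 ✓
  (2) w² = (-3)² = 9, and 9 < 16 ✓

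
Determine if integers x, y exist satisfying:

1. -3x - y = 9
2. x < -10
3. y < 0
No

The full constraint system is jointly infeasible over the integers. Each constraint and what it forces:

  - -3x - y = 9: is a linear equation tying the variables together
  - x < -10: bounds one variable relative to a constant
  - y < 0: bounds one variable relative to a constant

Range argument: with x ∈ [−∞, -11], y ∈ [−∞, -1], the left side of the equation is at least 34, but the right side is 9 < 34. No integer solution exists.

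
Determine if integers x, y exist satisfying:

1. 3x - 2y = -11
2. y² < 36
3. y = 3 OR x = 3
No

The full constraint system is jointly infeasible over the integers. Each constraint and what it forces:

  - 3x - 2y = -11: is a linear equation tying the variables together
  - y² < 36: restricts y to |y| ≤ 5
  - y = 3 OR x = 3: forces a choice: either y = 3 or x = 3

Split on the disjunction (y = 3 OR x = 3):
  • If y = 3: with y = 3, every remaining term of the linear equation is divisible by 3, so the left side is ≡ 0 (mod 3); but the right side -5 ≡ 1 (mod 3). No integers can satisfy it.
  • If x = 3: the equation forces y = 10, but y² < 36 requires |y| ≤ 5.
Both branches are infeasible, so the system has no integer solution.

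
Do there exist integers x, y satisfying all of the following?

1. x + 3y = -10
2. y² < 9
Yes

Take x = -10, y = 0. Substituting into each constraint:
  (1) (-10) + 3(0) = -10 ✓
  (2) y² = (0)² = 0, and 0 < 9 ✓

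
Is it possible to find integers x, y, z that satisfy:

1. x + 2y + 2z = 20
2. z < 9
Yes

Take x = 0, y = 10, z = 0. Substituting into each constraint:
  (1) 0 + 2(10) + 2(0) = 20 ✓
  (2) 0 < 9 ✓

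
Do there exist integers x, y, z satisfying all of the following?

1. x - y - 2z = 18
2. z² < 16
Yes

Take x = 0, y = -18, z = 0. Substituting into each constraint:
  (1) 0 + 18 - 2(0) = 18 ✓
  (2) z² = (0)² = 0, and 0 < 16 ✓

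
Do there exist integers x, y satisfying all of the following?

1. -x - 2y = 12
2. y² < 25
Yes

Take x = -12, y = 0. Substituting into each constraint:
  (1) 12 - 2(0) = 12 ✓
  (2) y² = (0)² = 0, and 0 < 25 ✓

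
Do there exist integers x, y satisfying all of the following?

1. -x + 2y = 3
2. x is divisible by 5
Yes

Take x = 5, y = 4. Substituting into each constraint:
  (1) (-5) + 2(4) = 3 ✓
  (2) 5 = 5 × 1, remainder 0 ✓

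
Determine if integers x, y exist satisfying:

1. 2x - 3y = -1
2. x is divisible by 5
Yes

Take x = 10, y = 7. Substituting into each constraint:
  (1) 2(10) - 3(7) = -1 ✓
  (2) 10 = 5 × 2, remainder 0 ✓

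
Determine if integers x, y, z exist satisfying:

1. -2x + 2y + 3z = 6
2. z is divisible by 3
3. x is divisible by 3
Yes

Take x = 0, y = 3, z = 0. Substituting into each constraint:
  (1) -2(0) + 2(3) + 3(0) = 6 ✓
  (2) 0 = 3 × 0, remainder 0 ✓
  (3) 0 = 3 × 0, remainder 0 ✓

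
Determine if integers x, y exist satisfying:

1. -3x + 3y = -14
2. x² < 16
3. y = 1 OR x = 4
No

Even the single constraint (-3x + 3y = -14) is infeasible over the integers.

  - -3x + 3y = -14: every term on the left is divisible by 3, so the LHS ≡ 0 (mod 3), but the RHS -14 is not — no integer solution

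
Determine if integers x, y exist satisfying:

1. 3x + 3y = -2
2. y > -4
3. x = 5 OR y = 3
No

Even the single constraint (3x + 3y = -2) is infeasible over the integers.

  - 3x + 3y = -2: every term on the left is divisible by 3, so the LHS ≡ 0 (mod 3), but the RHS -2 is not — no integer solution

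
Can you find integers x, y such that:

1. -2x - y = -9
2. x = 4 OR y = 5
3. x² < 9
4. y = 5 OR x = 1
Yes

Take x = 2, y = 5. Substituting into each constraint:
  (1) -2(2) + (-5) = -9 ✓
  (2) y = 5, target 5 ✓ (second branch holds)
  (3) x² = (2)² = 4, and 4 < 9 ✓
  (4) y = 5, target 5 ✓ (first branch holds)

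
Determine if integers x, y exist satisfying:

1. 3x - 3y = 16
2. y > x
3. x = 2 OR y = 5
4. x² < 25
No

Even the single constraint (3x - 3y = 16) is infeasible over the integers.

  - 3x - 3y = 16: every term on the left is divisible by 3, so the LHS ≡ 0 (mod 3), but the RHS 16 is not — no integer solution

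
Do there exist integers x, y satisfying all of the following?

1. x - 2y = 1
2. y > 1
Yes

Take x = 5, y = 2. Substituting into each constraint:
  (1) 5 - 2(2) = 1 ✓
  (2) 2 > 1 ✓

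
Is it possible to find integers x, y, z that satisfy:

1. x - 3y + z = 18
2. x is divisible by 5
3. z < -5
Yes

Take x = 0, y = -8, z = -6. Substituting into each constraint:
  (1) 0 - 3(-8) + (-6) = 18 ✓
  (2) 0 = 5 × 0, remainder 0 ✓
  (3) -6 < -5 ✓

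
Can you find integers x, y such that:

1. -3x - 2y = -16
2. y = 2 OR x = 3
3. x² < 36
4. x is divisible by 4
Yes

Take x = 4, y = 2. Substituting into each constraint:
  (1) -3(4) - 2(2) = -16 ✓
  (2) y = 2, target 2 ✓ (first branch holds)
  (3) x² = (4)² = 16, and 16 < 36 ✓
  (4) 4 = 4 × 1, remainder 0 ✓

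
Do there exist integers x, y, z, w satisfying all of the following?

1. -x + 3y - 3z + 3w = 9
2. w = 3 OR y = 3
Yes

Take x = 0, y = 3, z = 0, w = 0. Substituting into each constraint:
  (1) 0 + 3(3) - 3(0) + 3(0) = 9 ✓
  (2) y = 3, target 3 ✓ (second branch holds)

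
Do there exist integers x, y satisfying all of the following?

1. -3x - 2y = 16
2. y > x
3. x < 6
Yes

Take x = -4, y = -2. Substituting into each constraint:
  (1) -3(-4) - 2(-2) = 16 ✓
  (2) -2 > -4 ✓
  (3) -4 < 6 ✓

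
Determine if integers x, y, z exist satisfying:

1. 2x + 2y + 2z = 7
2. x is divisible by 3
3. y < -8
No

Even the single constraint (2x + 2y + 2z = 7) is infeasible over the integers.

  - 2x + 2y + 2z = 7: every term on the left is divisible by 2, so the LHS ≡ 0 (mod 2), but the RHS 7 is not — no integer solution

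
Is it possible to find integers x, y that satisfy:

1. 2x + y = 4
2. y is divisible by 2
Yes

Take x = 2, y = 0. Substituting into each constraint:
  (1) 2(2) + 0 = 4 ✓
  (2) 0 = 2 × 0, remainder 0 ✓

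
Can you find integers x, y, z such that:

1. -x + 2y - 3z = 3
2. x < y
Yes

Take x = 1, y = 2, z = 0. Substituting into each constraint:
  (1) (-1) + 2(2) - 3(0) = 3 ✓
  (2) 1 < 2 ✓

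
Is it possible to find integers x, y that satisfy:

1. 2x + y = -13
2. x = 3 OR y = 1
Yes

Take x = -7, y = 1. Substituting into each constraint:
  (1) 2(-7) + 1 = -13 ✓
  (2) y = 1, target 1 ✓ (second branch holds)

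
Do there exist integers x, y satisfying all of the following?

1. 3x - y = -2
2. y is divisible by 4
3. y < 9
Yes

Take x = 2, y = 8. Substituting into each constraint:
  (1) 3(2) + (-8) = -2 ✓
  (2) 8 = 4 × 2, remainder 0 ✓
  (3) 8 < 9 ✓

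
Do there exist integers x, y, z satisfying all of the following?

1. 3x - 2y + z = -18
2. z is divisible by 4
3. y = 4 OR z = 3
Yes

Take x = -2, y = 4, z = -4. Substituting into each constraint:
  (1) 3(-2) - 2(4) + (-4) = -18 ✓
  (2) -4 = 4 × -1, remainder 0 ✓
  (3) y = 4, target 4 ✓ (first branch holds)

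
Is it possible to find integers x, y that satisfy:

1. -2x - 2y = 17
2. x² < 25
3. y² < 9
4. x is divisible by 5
No

Even the single constraint (-2x - 2y = 17) is infeasible over the integers.

  - -2x - 2y = 17: every term on the left is divisible by 2, so the LHS ≡ 0 (mod 2), but the RHS 17 is not — no integer solution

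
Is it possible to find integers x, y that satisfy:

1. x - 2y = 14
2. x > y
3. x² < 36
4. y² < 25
No

A contradictory subset is {x - 2y = 14, x² < 36, y² < 25}. No integer assignment can satisfy these jointly:

  - x - 2y = 14: is a linear equation tying the variables together
  - x² < 36: restricts x to |x| ≤ 5
  - y² < 25: restricts y to |y| ≤ 4

Range argument: with x ∈ [-5, 5], y ∈ [-4, 4], the left side of the equation is at most 13, but the right side is 14 > 13. No integer solution exists.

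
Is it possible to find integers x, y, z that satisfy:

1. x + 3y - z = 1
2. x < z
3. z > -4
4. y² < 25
Yes

Take x = -2, y = 1, z = 0. Substituting into each constraint:
  (1) (-2) + 3(1) + 0 = 1 ✓
  (2) -2 < 0 ✓
  (3) 0 > -4 ✓
  (4) y² = (1)² = 1, and 1 < 25 ✓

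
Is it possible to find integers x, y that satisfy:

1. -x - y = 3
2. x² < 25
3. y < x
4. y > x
No

A contradictory subset is {y < x, y > x}. No integer assignment can satisfy these jointly:

  - y < x: bounds one variable relative to another variable
  - y > x: bounds one variable relative to another variable

Direct contradiction: x > y and y > x cannot both hold.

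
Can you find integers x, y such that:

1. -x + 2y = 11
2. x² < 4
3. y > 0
Yes

Take x = 1, y = 6. Substituting into each constraint:
  (1) (-1) + 2(6) = 11 ✓
  (2) x² = (1)² = 1, and 1 < 4 ✓
  (3) 6 > 0 ✓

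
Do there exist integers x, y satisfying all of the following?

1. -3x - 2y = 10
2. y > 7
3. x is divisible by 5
Yes

Take x = -10, y = 10. Substituting into each constraint:
  (1) -3(-10) - 2(10) = 10 ✓
  (2) 10 > 7 ✓
  (3) -10 = 5 × -2, remainder 0 ✓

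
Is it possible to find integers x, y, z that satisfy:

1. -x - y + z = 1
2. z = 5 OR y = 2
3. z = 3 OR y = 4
Yes

Take x = 0, y = 2, z = 3. Substituting into each constraint:
  (1) 0 + (-2) + 3 = 1 ✓
  (2) y = 2, target 2 ✓ (second branch holds)
  (3) z = 3, target 3 ✓ (first branch holds)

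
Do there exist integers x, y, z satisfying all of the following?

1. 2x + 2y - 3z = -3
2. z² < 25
Yes

Take x = 0, y = 0, z = 1. Substituting into each constraint:
  (1) 2(0) + 2(0) - 3(1) = -3 ✓
  (2) z² = (1)² = 1, and 1 < 25 ✓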